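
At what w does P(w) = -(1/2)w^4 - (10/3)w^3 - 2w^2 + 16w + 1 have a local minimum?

Critical points: P'(w) = -2w^3 - 10w^2 - 4w + 16 vanishes at w = -4, -2, 1.
Since P''(w) = -6w^2 - 20w - 4, we get P''(-4) = -20 < 0 ⇒ local maximum; P''(-2) = 12 > 0 ⇒ local minimum; P''(1) = -30 < 0 ⇒ local maximum.
The local minimum is P(-2) = -61/3.

-2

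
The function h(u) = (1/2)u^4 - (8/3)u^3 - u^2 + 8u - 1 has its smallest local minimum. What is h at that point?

h'(u) = 2u^3 - 8u^2 - 2u + 8. Setting h'(u) = 0 gives u ∈ {-1, 1, 4}.
h''(u) = 6u^2 - 16u - 2. h''(-1) = 20 > 0 ⇒ local minimum; h''(1) = -12 < 0 ⇒ local maximum; h''(4) = 30 > 0 ⇒ local minimum.
Thus h has its smallest local minimum at u = 4, with value -83/3.

-83/3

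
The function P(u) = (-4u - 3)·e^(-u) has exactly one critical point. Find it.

P'(u) = (-4)·e^(-u) + (-4u - 3)·(-1)·e^(-u) = (4u - 1)·e^(-u). Since e^(-u) > 0, the only critical point is u = 1/4.
P''(1/4) has the same sign as 4 > 0, so this is a local minimum.
P(1/4) = (-4)·e^(-1/4) ≈ -3.1152.

1/4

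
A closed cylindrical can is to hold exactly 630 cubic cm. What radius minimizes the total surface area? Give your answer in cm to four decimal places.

4.6457

With radius r and height h, πr²h = 630 so h = 630/(πr²), and S(r) = 2πr² + 2πrh = 2πr² + 2·630/r.
S'(r) = 4πr − 2·630/r² = 0 ⇒ r³ = 630/(2π), so r ≈ 4.6457 and h = 2r ≈ 9.2915.
S''(r) = 4π + 4·630/r³ > 0, so this is the minimum; S ≈ 406.8256.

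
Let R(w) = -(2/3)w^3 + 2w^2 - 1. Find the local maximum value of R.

Critical points: R'(w) = -2w^2 + 4w vanishes at w = 0, 2.
Second-derivative test with R''(w) = -4w + 4: R''(0) = 4 > 0 ⇒ local minimum; R''(2) = -4 < 0 ⇒ local maximum.
The local maximum is R(2) = 5/3.

5/3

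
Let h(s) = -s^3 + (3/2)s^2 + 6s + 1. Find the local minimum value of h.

h'(s) = -3s^2 + 3s + 6. Setting h'(s) = 0 gives s ∈ {-1, 2}.
Since h''(s) = -6s + 3, we get h''(-1) = 9 > 0 ⇒ local minimum; h''(2) = -9 < 0 ⇒ local maximum.
So the local minimum value is h(-1) = -5/2.

-5/2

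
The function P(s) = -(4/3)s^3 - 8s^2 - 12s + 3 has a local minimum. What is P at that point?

3

Critical points: P'(s) = -4s^2 - 16s - 12 vanishes at s = -3, -1.
P''(s) = -8s - 16. P''(-3) = 8 > 0 ⇒ local minimum; P''(-1) = -8 < 0 ⇒ local maximum.
Thus P has its local minimum at s = -3, with value 3.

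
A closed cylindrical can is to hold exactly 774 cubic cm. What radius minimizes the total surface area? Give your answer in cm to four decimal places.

With radius r and height h, πr²h = 774 so h = 774/(πr²), and S(r) = 2πr² + 2πrh = 2πr² + 2·774/r.
S'(r) = 4πr − 2·774/r² = 0 ⇒ r³ = 774/(2π), so r ≈ 4.9757 and h = 2r ≈ 9.9514.
S''(r) = 4π + 4·774/r³ > 0, so this is the minimum; S ≈ 466.6685.

4.9757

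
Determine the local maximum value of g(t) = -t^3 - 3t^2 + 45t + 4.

85

Critical points: g'(t) = -3t^2 - 6t + 45 vanishes at t = -5, 3.
g''(t) = -6t - 6. g''(-5) = 24 > 0 ⇒ local minimum; g''(3) = -24 < 0 ⇒ local maximum.
So the local maximum value is g(3) = 85.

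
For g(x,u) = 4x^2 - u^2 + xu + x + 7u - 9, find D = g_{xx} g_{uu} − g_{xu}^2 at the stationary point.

∂g/∂x = 8x + u + 1 = 0 and ∂g/∂u = x - 2u + 7 = 0, so (x, u) = (-9/17, 55/17).
The Hessian has g_{xx} = 8, g_{uu} = -2, g_{xu} = 1, giving D = -17 < 0, so the point is a saddle point.
D = (8)·(-2) − (1)^2 = -17.

-17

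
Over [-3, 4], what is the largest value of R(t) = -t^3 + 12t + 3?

19

R'(t) = -3t^2 + 12, which vanishes at t = -2 and t = 2.
Evaluating at the critical points and endpoints: R(-3) = -6; R(-2) = -13; R(2) = 19; R(4) = -13.
Hence the absolute maximum is 19 at t = 2.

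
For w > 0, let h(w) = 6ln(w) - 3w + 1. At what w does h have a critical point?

h'(w) = 6/w − 3 = 0 gives w = 2.
h''(w) = -6/w², which is negative for w > 0, so this is a local maximum.
h(2) = 6·ln(2) - 6 + 1 ≈ -0.8411.

2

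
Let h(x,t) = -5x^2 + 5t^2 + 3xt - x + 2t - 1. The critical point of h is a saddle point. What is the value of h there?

-118/109

∂h/∂x = -10x + 3t - 1 = 0 and ∂h/∂t = 3x + 10t + 2 = 0, so (x, t) = (-16/109, -17/109).
The Hessian has h_{xx} = -10, h_{tt} = 10, h_{xt} = 3, giving D = -109 < 0, so the point is a saddle point.
h(-16/109, -17/109) = -118/109.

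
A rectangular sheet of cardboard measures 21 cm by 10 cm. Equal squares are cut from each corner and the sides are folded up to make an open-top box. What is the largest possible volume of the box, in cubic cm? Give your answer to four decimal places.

With cut size x, the volume is V(x) = x(21 − 2x)(10 − 2x) for 0 < x < 5.
V'(x) = 12x^2 − 124x + 210. Setting V'(x) = 0 gives x ≈ 2.1344 (the root in (0, 5)).
V''(x) = 24x − 124 is negative there, so this is the maximum; V ≈ 204.6673.

204.6673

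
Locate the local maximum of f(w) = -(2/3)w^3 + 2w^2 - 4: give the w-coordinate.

f'(w) = -2w^2 + 4w = 0 at w = 0, 2.
Since f''(w) = -4w + 4, we get f''(0) = 4 > 0 ⇒ local minimum; f''(2) = -4 < 0 ⇒ local maximum.
So the local maximum value is f(2) = -4/3.

2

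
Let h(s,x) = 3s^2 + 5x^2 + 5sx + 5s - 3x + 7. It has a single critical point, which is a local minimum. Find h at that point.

∂h/∂s = 6s + 5x + 5 = 0 and ∂h/∂x = 5s + 10x - 3 = 0, so (s, x) = (-13/7, 43/35).
The Hessian has h_{ss} = 6, h_{xx} = 10, h_{sx} = 5, giving D = 35 > 0 with h_{ss} > 0, so the point is a local minimum.
h(-13/7, 43/35) = 18/35.

18/35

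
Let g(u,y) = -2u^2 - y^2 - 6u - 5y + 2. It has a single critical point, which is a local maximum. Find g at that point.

51/4

∂g/∂u = -4u - 6 = 0 and ∂g/∂y = -2y - 5 = 0, so (u, y) = (-3/2, -5/2).
The Hessian has g_{uu} = -4, g_{yy} = -2, g_{uy} = 0, giving D = 8 > 0 with g_{uu} < 0, so the point is a local maximum.
g(-3/2, -5/2) = 51/4.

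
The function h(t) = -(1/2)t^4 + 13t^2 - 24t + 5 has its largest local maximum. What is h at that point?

h'(t) = -2t^3 + 26t - 24 = 0 at t = -4, 1, 3.
Second-derivative test with h''(t) = -6t^2 + 26: h''(-4) = -70 < 0 ⇒ local maximum; h''(1) = 20 > 0 ⇒ local minimum; h''(3) = -28 < 0 ⇒ local maximum.
So the largest local maximum value is h(-4) = 181.

181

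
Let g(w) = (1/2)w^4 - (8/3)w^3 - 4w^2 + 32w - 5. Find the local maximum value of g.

89/3

g'(w) = 2w^3 - 8w^2 - 8w + 32. Setting g'(w) = 0 gives w ∈ {-2, 2, 4}.
Since g''(w) = 6w^2 - 16w - 8, we get g''(-2) = 48 > 0 ⇒ local minimum; g''(2) = -16 < 0 ⇒ local maximum; g''(4) = 24 > 0 ⇒ local minimum.
Thus g has its local maximum at w = 2, with value 89/3.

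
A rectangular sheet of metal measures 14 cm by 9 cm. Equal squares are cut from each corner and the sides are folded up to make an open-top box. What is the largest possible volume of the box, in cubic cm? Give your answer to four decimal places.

With cut size x, the volume is V(x) = x(14 − 2x)(9 − 2x) for 0 < x < 4.5.
V'(x) = 12x^2 − 92x + 126. Setting V'(x) = 0 gives x ≈ 1.7853 (the root in (0, 4.5)).
V''(x) = 24x − 92 is negative there, so this is the maximum; V ≈ 101.0933.

101.0933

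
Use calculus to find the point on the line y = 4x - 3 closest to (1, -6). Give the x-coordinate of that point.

-11/17

Minimize D(x)^2 = (x - 1)^2 + (4x + 3)^2.
d/dx[D^2] = 2(x - 1) + 2·4·(4x + 3) = 0 ⇒ x = -11/17.
Then y = -95/17 and the distance is √(49/17) ≈ 1.6977.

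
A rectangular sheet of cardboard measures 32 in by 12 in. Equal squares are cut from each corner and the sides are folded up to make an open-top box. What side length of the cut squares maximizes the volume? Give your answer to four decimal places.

2.6667

With cut size x, the volume is V(x) = x(32 − 2x)(12 − 2x) for 0 < x < 6.
V'(x) = 12x^2 − 176x + 384. Setting V'(x) = 0 gives x ≈ 2.6667 (the root in (0, 6)).
V''(x) = 24x − 176 is negative there, so this is the maximum; V ≈ 474.0741.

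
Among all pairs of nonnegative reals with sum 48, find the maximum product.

576

With x + y = 48, the product is P(x) = x(48 − x).
P'(x) = 48 − 2x = 0 gives x = 24; P'' = −2 < 0, so this is the maximum.
P = 24·24 = 576.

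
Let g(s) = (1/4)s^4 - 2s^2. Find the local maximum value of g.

g'(s) = s^3 - 4s. Setting g'(s) = 0 gives s ∈ {-2, 0, 2}.
Second-derivative test with g''(s) = 3s^2 - 4: g''(-2) = 8 > 0 ⇒ local minimum; g''(0) = -4 < 0 ⇒ local maximum; g''(2) = 8 > 0 ⇒ local minimum.
The local maximum is g(0) = 0.

0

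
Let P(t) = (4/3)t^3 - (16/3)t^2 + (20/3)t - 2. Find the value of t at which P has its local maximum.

P'(t) = 4t^2 - (32/3)t + 20/3. Setting P'(t) = 0 gives t ∈ {1, 5/3}.
Since P''(t) = 8t - 32/3, we get P''(1) = -8/3 < 0 ⇒ local maximum; P''(5/3) = 8/3 > 0 ⇒ local minimum.
The local maximum is P(1) = 2/3.

1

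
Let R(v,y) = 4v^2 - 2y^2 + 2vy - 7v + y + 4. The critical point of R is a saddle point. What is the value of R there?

16/9

∂R/∂v = 8v + 2y - 7 = 0 and ∂R/∂y = 2v - 4y + 1 = 0, so (v, y) = (13/18, 11/18).
The Hessian has R_{vv} = 8, R_{yy} = -4, R_{vy} = 2, giving D = -36 < 0, so the point is a saddle point.
R(13/18, 11/18) = 16/9.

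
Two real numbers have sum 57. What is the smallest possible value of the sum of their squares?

With a + b = 57, a^2 + b^2 = a^2 + (57 − a)^2.
The derivative 2a − 2(57 − a) = 4a − 114 vanishes at a = 57/2; second derivative 4 > 0, a minimum.
The minimum is 2·(57/2)^2 = 3249/2.

3249/2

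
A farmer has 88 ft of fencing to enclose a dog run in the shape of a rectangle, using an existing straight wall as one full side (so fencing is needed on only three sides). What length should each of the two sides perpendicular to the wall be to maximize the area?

22

Let the sides perpendicular to the wall have length x and the parallel side y, so 2x + y = 88 and the area is A = xy = x(88 − 2x).
A'(x) = 88 − 4x = 0 gives x = 22, and A''(x) = −4 < 0 confirms a maximum.
Then y = 88 − 2·22 = 44 and A = 968.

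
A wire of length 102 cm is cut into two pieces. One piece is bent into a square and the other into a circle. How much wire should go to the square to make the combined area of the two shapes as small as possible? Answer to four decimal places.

57.1301

Let x be the length used for the square. Square side x/4; circle radius (102−x)/(2π).
A(x) = (x/4)² + π·((102−x)/(2π))² = x²/16 + (102−x)²/(4π) for 0 ≤ x ≤ 102. A'(x) = x/8 − (102−x)/(2π) = 0 gives x = 4·102/(π+4) ≈ 57.1301.
A'' = 1/8 + 1/(2π) > 0, so this gives the minimum combined area; x ≈ 57.1301 cm to the square.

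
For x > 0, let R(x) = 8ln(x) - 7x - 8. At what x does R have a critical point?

8/7

R'(x) = 8/x − 7 = 0 gives x = 8/7.
R''(x) = -8/x², which is negative for x > 0, so this is a local maximum.
R(8/7) = 8·ln(8/7) - 8 - 8 ≈ -14.9317.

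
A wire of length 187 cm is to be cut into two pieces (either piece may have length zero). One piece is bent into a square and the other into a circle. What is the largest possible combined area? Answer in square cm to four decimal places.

Let x be the length used for the square. Square side x/4; circle radius (187−x)/(2π).
A(x) = (x/4)² + π·((187−x)/(2π))² = x²/16 + (187−x)²/(4π) for 0 ≤ x ≤ 187. A'(x) = x/8 − (187−x)/(2π) = 0 gives x = 4·187/(π+4) ≈ 104.7385.
A'' > 0, so the interior critical point is a minimum; the maximum is at an endpoint. A(0) = 2782.7446 and A(187) = 2185.5625, so the largest area is 2782.7446.

2782.7446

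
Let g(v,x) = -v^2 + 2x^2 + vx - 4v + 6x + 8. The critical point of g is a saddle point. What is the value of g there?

∂g/∂v = -2v + x - 4 = 0 and ∂g/∂x = v + 4x + 6 = 0, so (v, x) = (-22/9, -8/9).
The Hessian has g_{vv} = -2, g_{xx} = 4, g_{vx} = 1, giving D = -9 < 0, so the point is a saddle point.
g(-22/9, -8/9) = 92/9.

92/9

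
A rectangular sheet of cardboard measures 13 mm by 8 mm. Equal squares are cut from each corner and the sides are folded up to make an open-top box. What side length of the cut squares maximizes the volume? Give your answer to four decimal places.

1.6070

With cut size x, the volume is V(x) = x(13 − 2x)(8 − 2x) for 0 < x < 4.
V'(x) = 12x^2 − 84x + 104. Setting V'(x) = 0 gives x ≈ 1.6070 (the root in (0, 4)).
V''(x) = 24x − 84 is negative there, so this is the maximum; V ≈ 75.2651.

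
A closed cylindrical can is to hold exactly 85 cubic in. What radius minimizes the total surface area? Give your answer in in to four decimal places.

2.3828

With radius r and height h, πr²h = 85 so h = 85/(πr²), and S(r) = 2πr² + 2πrh = 2πr² + 2·85/r.
S'(r) = 4πr − 2·85/r² = 0 ⇒ r³ = 85/(2π), so r ≈ 2.3828 and h = 2r ≈ 4.7655.
S''(r) = 4π + 4·85/r³ > 0, so this is the minimum; S ≈ 107.0189.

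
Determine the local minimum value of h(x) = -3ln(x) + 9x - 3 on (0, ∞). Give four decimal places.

3.2958

h'(x) = -3/x + 9 = 0 gives x = 1/3.
h''(x) = 3/x², which is positive for x > 0, so this is a local minimum.
h(1/3) = -3·ln(1/3) + 3 - 3 ≈ 3.2958.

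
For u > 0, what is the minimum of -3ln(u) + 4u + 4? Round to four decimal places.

g'(u) = -3/u + 4 = 0 gives u = 3/4.
g''(u) = 3/u², which is positive for u > 0, so this is a local minimum.
g(3/4) = -3·ln(3/4) + 3 + 4 ≈ 7.8630.

7.8630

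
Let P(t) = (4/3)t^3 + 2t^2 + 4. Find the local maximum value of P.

14/3

Critical points: P'(t) = 4t^2 + 4t vanishes at t = -1, 0.
Since P''(t) = 8t + 4, we get P''(-1) = -4 < 0 ⇒ local maximum; P''(0) = 4 > 0 ⇒ local minimum.
So the local maximum value is P(-1) = 14/3.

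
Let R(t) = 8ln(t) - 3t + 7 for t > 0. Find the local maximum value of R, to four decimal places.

R'(t) = 8/t − 3 = 0 gives t = 8/3.
R''(t) = -8/t², which is negative for t > 0, so this is a local maximum.
R(8/3) = 8·ln(8/3) - 8 + 7 ≈ 6.8466.

6.8466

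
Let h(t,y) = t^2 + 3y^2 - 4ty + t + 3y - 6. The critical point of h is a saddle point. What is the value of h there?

0

∂h/∂t = 2t - 4y + 1 = 0 and ∂h/∂y = -4t + 6y + 3 = 0, so (t, y) = (9/2, 5/2).
The Hessian has h_{tt} = 2, h_{yy} = 6, h_{ty} = -4, giving D = -4 < 0, so the point is a saddle point.
h(9/2, 5/2) = 0.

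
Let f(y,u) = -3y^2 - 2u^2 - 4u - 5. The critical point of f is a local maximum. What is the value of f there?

∂f/∂y = -6y = 0 and ∂f/∂u = -4u - 4 = 0, so (y, u) = (0, -1).
The Hessian has f_{yy} = -6, f_{uu} = -4, f_{yu} = 0, giving D = 24 > 0 with f_{yy} < 0, so the point is a local maximum.
f(0, -1) = -3.

-3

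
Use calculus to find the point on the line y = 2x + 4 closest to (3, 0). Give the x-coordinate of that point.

-1

Minimize D(x)^2 = (x - 3)^2 + (2x + 4)^2.
d/dx[D^2] = 2(x - 3) + 2·2·(2x + 4) = 0 ⇒ x = -1.
Then y = 2 and the distance is √(20) ≈ 4.4721.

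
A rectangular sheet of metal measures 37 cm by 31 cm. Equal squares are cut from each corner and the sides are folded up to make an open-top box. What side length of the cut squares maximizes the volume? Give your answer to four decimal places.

5.6009

With cut size x, the volume is V(x) = x(37 − 2x)(31 − 2x) for 0 < x < 15.5.
V'(x) = 12x^2 − 272x + 1147. Setting V'(x) = 0 gives x ≈ 5.6009 (the root in (0, 15.5)).
V''(x) = 24x − 272 is negative there, so this is the maximum; V ≈ 2860.7041.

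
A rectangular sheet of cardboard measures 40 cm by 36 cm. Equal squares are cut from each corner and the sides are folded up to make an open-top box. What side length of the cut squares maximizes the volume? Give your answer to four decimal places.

6.3071

With cut size x, the volume is V(x) = x(40 − 2x)(36 − 2x) for 0 < x < 18.
V'(x) = 12x^2 − 304x + 1440. Setting V'(x) = 0 gives x ≈ 6.3071 (the root in (0, 18)).
V''(x) = 24x − 304 is negative there, so this is the maximum; V ≈ 4039.3118.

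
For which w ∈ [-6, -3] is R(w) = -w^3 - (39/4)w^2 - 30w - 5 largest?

-6

R'(w) = -3w^2 - (39/2)w - 30, whose only zero in [-6, -3] is w = -4.
Candidates: R(-6) = 40; R(-4) = 23; R(-3) = 97/4.
Hence the absolute maximum is 40 at w = -6.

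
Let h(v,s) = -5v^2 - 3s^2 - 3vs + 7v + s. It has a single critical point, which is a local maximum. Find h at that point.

∂h/∂v = -10v - 3s + 7 = 0 and ∂h/∂s = -3v - 6s + 1 = 0, so (v, s) = (13/17, -11/51).
The Hessian has h_{vv} = -10, h_{ss} = -6, h_{vs} = -3, giving D = 51 > 0 with h_{vv} < 0, so the point is a local maximum.
h(13/17, -11/51) = 131/51.

131/51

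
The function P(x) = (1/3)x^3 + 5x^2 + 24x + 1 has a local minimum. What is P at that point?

P'(x) = x^2 + 10x + 24 = 0 at x = -6, -4.
Second-derivative test with P''(x) = 2x + 10: P''(-6) = -2 < 0 ⇒ local maximum; P''(-4) = 2 > 0 ⇒ local minimum.
Thus P has its local minimum at x = -4, with value -109/3.

-109/3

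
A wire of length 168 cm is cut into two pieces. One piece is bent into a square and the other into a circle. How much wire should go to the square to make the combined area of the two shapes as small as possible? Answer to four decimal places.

94.0967

Let x be the length used for the square. Square side x/4; circle radius (168−x)/(2π).
A(x) = (x/4)² + π·((168−x)/(2π))² = x²/16 + (168−x)²/(4π) for 0 ≤ x ≤ 168. A'(x) = x/8 − (168−x)/(2π) = 0 gives x = 4·168/(π+4) ≈ 94.0967.
A'' = 1/8 + 1/(2π) > 0, so this gives the minimum combined area; x ≈ 94.0967 cm to the square.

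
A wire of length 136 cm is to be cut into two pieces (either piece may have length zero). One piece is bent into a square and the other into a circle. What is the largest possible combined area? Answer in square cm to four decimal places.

Let x be the length used for the square. Square side x/4; circle radius (136−x)/(2π).
A(x) = (x/4)² + π·((136−x)/(2π))² = x²/16 + (136−x)²/(4π) for 0 ≤ x ≤ 136. A'(x) = x/8 − (136−x)/(2π) = 0 gives x = 4·136/(π+4) ≈ 76.1735.
A'' > 0, so the interior critical point is a minimum; the maximum is at an endpoint. A(0) = 1471.8649 and A(136) = 1156.0000, so the largest area is 1471.8649.

1471.8649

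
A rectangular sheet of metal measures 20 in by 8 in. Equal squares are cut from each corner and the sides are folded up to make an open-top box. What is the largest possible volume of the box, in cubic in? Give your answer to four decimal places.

129.9415

With cut size x, the volume is V(x) = x(20 − 2x)(8 − 2x) for 0 < x < 4.
V'(x) = 12x^2 − 112x + 160. Setting V'(x) = 0 gives x ≈ 1.7607 (the root in (0, 4)).
V''(x) = 24x − 112 is negative there, so this is the maximum; V ≈ 129.9415.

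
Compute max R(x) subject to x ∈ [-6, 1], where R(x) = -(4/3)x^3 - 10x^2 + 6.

6

Differentiating, R'(x) = -4x^2 - 20x; which vanishes at x = -5 and x = 0.
Candidates: R(-6) = -66; R(-5) = -232/3; R(0) = 6; R(1) = -16/3.
The maximum over the interval is 6, attained at x = 0.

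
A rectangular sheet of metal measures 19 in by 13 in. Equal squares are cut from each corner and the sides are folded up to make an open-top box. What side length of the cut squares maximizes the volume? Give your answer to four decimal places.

2.5296

With cut size x, the volume is V(x) = x(19 − 2x)(13 − 2x) for 0 < x < 6.5.
V'(x) = 12x^2 − 128x + 247. Setting V'(x) = 0 gives x ≈ 2.5296 (the root in (0, 6.5)).
V''(x) = 24x − 128 is negative there, so this is the maximum; V ≈ 280.0295.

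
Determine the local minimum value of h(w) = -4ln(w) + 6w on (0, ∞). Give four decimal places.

5.6219

h'(w) = -4/w + 6 = 0 gives w = 2/3.
h''(w) = 4/w², which is positive for w > 0, so this is a local minimum.
h(2/3) = -4·ln(2/3) + 4 ≈ 5.6219.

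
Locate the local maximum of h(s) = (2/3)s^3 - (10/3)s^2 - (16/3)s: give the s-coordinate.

h'(s) = 2s^2 - (20/3)s - 16/3. Setting h'(s) = 0 gives s ∈ {-2/3, 4}.
Since h''(s) = 4s - 20/3, we get h''(-2/3) = -28/3 < 0 ⇒ local maximum; h''(4) = 28/3 > 0 ⇒ local minimum.
So the local maximum value is h(-2/3) = 152/81.

-2/3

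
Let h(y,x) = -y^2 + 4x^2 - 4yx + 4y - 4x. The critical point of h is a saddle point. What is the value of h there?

-1/2

∂h/∂y = -2y - 4x + 4 = 0 and ∂h/∂x = -4y + 8x - 4 = 0, so (y, x) = (1/2, 3/4).
The Hessian has h_{yy} = -2, h_{xx} = 8, h_{yx} = -4, giving D = -32 < 0, so the point is a saddle point.
h(1/2, 3/4) = -1/2.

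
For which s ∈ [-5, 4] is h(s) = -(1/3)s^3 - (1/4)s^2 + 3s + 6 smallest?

4

h'(s) = -s^2 - (1/2)s + 3, which vanishes at s = -2 and s = 3/2.
Compare values at every candidate in [-5, 4]: h(-5) = 317/12; h(-2) = 5/3; h(3/2) = 141/16; h(4) = -22/3.
The minimum over the interval is -22/3, attained at s = 4.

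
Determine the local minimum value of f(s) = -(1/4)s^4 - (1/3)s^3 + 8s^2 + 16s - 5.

f'(s) = -s^3 - s^2 + 16s + 16. Setting f'(s) = 0 gives s ∈ {-4, -1, 4}.
Since f''(s) = -3s^2 - 2s + 16, we get f''(-4) = -24 < 0 ⇒ local maximum; f''(-1) = 15 > 0 ⇒ local minimum; f''(4) = -40 < 0 ⇒ local maximum.
So the local minimum value is f(-1) = -155/12.

-155/12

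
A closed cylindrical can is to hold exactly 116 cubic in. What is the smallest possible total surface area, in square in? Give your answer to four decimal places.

With radius r and height h, πr²h = 116 so h = 116/(πr²), and S(r) = 2πr² + 2πrh = 2πr² + 2·116/r.
S'(r) = 4πr − 2·116/r² = 0 ⇒ r³ = 116/(2π), so r ≈ 2.6430 and h = 2r ≈ 5.2859.
S''(r) = 4π + 4·116/r³ > 0, so this is the minimum; S ≈ 131.6699.

131.6699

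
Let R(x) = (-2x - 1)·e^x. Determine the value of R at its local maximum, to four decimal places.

R'(x) = (-2)·e^x + (-2x - 1)·1·e^x = (-2x - 3)·e^x. Since e^x > 0, the only critical point is x = -3/2.
R''(-3/2) has the same sign as -2 < 0, so this is a local maximum.
R(-3/2) = (2)·e^(-3/2) ≈ 0.4463.

0.4463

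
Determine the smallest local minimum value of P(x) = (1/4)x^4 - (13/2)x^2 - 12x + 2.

P'(x) = x^3 - 13x - 12 = 0 at x = -3, -1, 4.
P''(x) = 3x^2 - 13. P''(-3) = 14 > 0 ⇒ local minimum; P''(-1) = -10 < 0 ⇒ local maximum; P''(4) = 35 > 0 ⇒ local minimum.
The smallest local minimum is P(4) = -86.

-86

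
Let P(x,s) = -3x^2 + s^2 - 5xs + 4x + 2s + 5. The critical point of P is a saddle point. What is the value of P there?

229/37

∂P/∂x = -6x - 5s + 4 = 0 and ∂P/∂s = -5x + 2s + 2 = 0, so (x, s) = (18/37, 8/37).
The Hessian has P_{xx} = -6, P_{ss} = 2, P_{xs} = -5, giving D = -37 < 0, so the point is a saddle point.
P(18/37, 8/37) = 229/37.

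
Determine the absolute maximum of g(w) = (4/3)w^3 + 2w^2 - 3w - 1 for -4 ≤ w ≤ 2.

35/3

The derivative is 4w^2 + 4w - 3, which vanishes at w = -3/2 and w = 1/2.
Evaluating at the critical points and endpoints: g(-4) = -127/3,  g(-3/2) = 7/2,  g(1/2) = -11/6,  g(2) = 35/3.
The maximum over the interval is 35/3, attained at w = 2.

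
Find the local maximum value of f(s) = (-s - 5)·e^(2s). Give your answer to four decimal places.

By the product rule, f'(s) = (-2s - 11)·e^(2s). Since e^(2s) > 0, the only critical point is s = -11/2.
f''(-11/2) has the same sign as -2 < 0, so this is a local maximum.
f(-11/2) = (1/2)·e^(-11) ≈ 0.0000.

0.0000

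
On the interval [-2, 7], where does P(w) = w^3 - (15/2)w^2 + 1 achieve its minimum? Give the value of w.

P'(w) = 3w^2 - 15w, which vanishes at w = 0 and w = 5.
Candidates: P(-2) = -37; P(0) = 1; P(5) = -123/2; P(7) = -47/2.
So the minimum is P(5) = -123/2.

5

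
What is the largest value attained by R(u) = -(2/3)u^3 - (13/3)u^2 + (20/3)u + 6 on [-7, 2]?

R'(u) = -2u^2 - (26/3)u + 20/3, which vanishes at u = -5 and u = 2/3.
Candidates: R(-7) = -73/3,  R(-5) = -157/3,  R(2/3) = 674/81,  R(2) = -10/3.
Hence the absolute maximum is 674/81 at u = 2/3.

674/81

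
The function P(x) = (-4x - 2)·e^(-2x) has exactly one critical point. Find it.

0

P'(x) = (-4)·e^(-2x) + (-4x - 2)·(-2)·e^(-2x) = (8x)·e^(-2x). Since e^(-2x) > 0, the only critical point is x = 0.
P''(0) has the same sign as 8 > 0, so this is a local minimum.
P(0) = (-2)·e^(0) ≈ -2.0000.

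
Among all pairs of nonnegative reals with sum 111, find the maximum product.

12321/4

With x + y = 111, the product is P(x) = x(111 − x).
P'(x) = 111 − 2x = 0 gives x = 111/2; P'' = −2 < 0, so this is the maximum.
P = 111/2·111/2 = 12321/4.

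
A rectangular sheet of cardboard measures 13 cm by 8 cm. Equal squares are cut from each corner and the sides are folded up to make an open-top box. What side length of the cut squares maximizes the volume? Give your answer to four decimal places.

With cut size x, the volume is V(x) = x(13 − 2x)(8 − 2x) for 0 < x < 4.
V'(x) = 12x^2 − 84x + 104. Setting V'(x) = 0 gives x ≈ 1.6070 (the root in (0, 4)).
V''(x) = 24x − 84 is negative there, so this is the maximum; V ≈ 75.2651.

1.6070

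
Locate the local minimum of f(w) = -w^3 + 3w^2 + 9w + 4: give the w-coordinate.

-1

f'(w) = -3w^2 + 6w + 9. Setting f'(w) = 0 gives w ∈ {-1, 3}.
f''(w) = -6w + 6. f''(-1) = 12 > 0 ⇒ local minimum; f''(3) = -12 < 0 ⇒ local maximum.
So the local minimum value is f(-1) = -1.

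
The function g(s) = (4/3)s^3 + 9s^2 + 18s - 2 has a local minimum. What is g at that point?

-53/4

g'(s) = 4s^2 + 18s + 18. Setting g'(s) = 0 gives s ∈ {-3, -3/2}.
g''(s) = 8s + 18. g''(-3) = -6 < 0 ⇒ local maximum; g''(-3/2) = 6 > 0 ⇒ local minimum.
So the local minimum value is g(-3/2) = -53/4.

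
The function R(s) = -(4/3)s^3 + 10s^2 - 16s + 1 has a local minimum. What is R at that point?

-19/3

R'(s) = -4s^2 + 20s - 16 = 0 at s = 1, 4.
Since R''(s) = -8s + 20, we get R''(1) = 12 > 0 ⇒ local minimum; R''(4) = -12 < 0 ⇒ local maximum.
So the local minimum value is R(1) = -19/3.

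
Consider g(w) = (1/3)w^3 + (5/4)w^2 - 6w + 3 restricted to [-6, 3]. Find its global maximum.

77/3

g'(w) = w^2 + (5/2)w - 6, which vanishes at w = -4 and w = 3/2.
Evaluating at the critical points and endpoints: g(-6) = 12, g(-4) = 77/3, g(3/2) = -33/16, g(3) = 21/4.
Hence the absolute maximum is 77/3 at w = -4.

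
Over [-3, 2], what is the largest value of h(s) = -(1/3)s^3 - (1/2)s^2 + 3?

h'(s) = -s^2 - s, which vanishes at s = -1 and s = 0.
Evaluating at the critical points and endpoints: h(-3) = 15/2, h(-1) = 17/6, h(0) = 3, h(2) = -5/3.
Hence the absolute maximum is 15/2 at s = -3.

15/2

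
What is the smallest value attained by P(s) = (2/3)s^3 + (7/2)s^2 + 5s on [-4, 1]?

The derivative is 2s^2 + 7s + 5, which vanishes at s = -5/2 and s = -1.
Candidates: P(-4) = -20/3,  P(-5/2) = -25/24,  P(-1) = -13/6,  P(1) = 55/6.
Hence the absolute minimum is -20/3 at s = -4.

-20/3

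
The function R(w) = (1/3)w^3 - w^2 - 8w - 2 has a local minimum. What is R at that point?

Critical points: R'(w) = w^2 - 2w - 8 vanishes at w = -2, 4.
Since R''(w) = 2w - 2, we get R''(-2) = -6 < 0 ⇒ local maximum; R''(4) = 6 > 0 ⇒ local minimum.
The local minimum is R(4) = -86/3.

-86/3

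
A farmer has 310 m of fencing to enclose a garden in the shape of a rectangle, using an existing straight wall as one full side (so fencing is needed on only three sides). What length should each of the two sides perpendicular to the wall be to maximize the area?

155/2

Let the sides perpendicular to the wall have length x and the parallel side y, so 2x + y = 310 and the area is A = xy = x(310 − 2x).
A'(x) = 310 − 4x = 0 gives x = 155/2, and A''(x) = −4 < 0 confirms a maximum.
Then y = 310 − 2·155/2 = 155 and A = 24025/2.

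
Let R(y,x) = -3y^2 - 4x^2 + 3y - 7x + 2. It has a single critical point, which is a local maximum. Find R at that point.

93/16

∂R/∂y = -6y + 3 = 0 and ∂R/∂x = -8x - 7 = 0, so (y, x) = (1/2, -7/8).
The Hessian has R_{yy} = -6, R_{xx} = -8, R_{yx} = 0, giving D = 48 > 0 with R_{yy} < 0, so the point is a local maximum.
R(1/2, -7/8) = 93/16.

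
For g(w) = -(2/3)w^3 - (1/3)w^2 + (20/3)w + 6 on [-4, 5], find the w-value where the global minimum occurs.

The derivative is -2w^2 - (2/3)w + 20/3, which vanishes at w = -2 and w = 5/3.
Candidates: g(-4) = 50/3, g(-2) = -10/3, g(5/3) = 1061/81, g(5) = -157/3.
The minimum over the interval is -157/3, attained at w = 5.

5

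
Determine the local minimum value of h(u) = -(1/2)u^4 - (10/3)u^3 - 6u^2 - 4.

-28/3

h'(u) = -2u^3 - 10u^2 - 12u = 0 at u = -3, -2, 0.
Second-derivative test with h''(u) = -6u^2 - 20u - 12: h''(-3) = -6 < 0 ⇒ local maximum; h''(-2) = 4 > 0 ⇒ local minimum; h''(0) = -12 < 0 ⇒ local maximum.
Thus h has its local minimum at u = -2, with value -28/3.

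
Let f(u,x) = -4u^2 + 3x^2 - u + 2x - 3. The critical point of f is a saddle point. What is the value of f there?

∂f/∂u = -8u - 1 = 0 and ∂f/∂x = 6x + 2 = 0, so (u, x) = (-1/8, -1/3).
The Hessian has f_{uu} = -8, f_{xx} = 6, f_{ux} = 0, giving D = -48 < 0, so the point is a saddle point.
f(-1/8, -1/3) = -157/48.

-157/48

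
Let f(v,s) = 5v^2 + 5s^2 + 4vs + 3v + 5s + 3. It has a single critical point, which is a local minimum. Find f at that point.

71/42

∂f/∂v = 10v + 4s + 3 = 0 and ∂f/∂s = 4v + 10s + 5 = 0, so (v, s) = (-5/42, -19/42).
The Hessian has f_{vv} = 10, f_{ss} = 10, f_{vs} = 4, giving D = 84 > 0 with f_{vv} > 0, so the point is a local minimum.
f(-5/42, -19/42) = 71/42.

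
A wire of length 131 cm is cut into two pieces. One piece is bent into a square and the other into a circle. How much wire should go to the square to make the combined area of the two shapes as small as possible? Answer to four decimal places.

Let x be the length used for the square. Square side x/4; circle radius (131−x)/(2π).
A(x) = (x/4)² + π·((131−x)/(2π))² = x²/16 + (131−x)²/(4π) for 0 ≤ x ≤ 131. A'(x) = x/8 − (131−x)/(2π) = 0 gives x = 4·131/(π+4) ≈ 73.3730.
A'' = 1/8 + 1/(2π) > 0, so this gives the minimum combined area; x ≈ 73.3730 cm to the square.

73.3730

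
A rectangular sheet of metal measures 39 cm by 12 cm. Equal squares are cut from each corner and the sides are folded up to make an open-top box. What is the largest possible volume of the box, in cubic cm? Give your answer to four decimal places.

598.8308

With cut size x, the volume is V(x) = x(39 − 2x)(12 − 2x) for 0 < x < 6.
V'(x) = 12x^2 − 204x + 468. Setting V'(x) = 0 gives x ≈ 2.7337 (the root in (0, 6)).
V''(x) = 24x − 204 is negative there, so this is the maximum; V ≈ 598.8308.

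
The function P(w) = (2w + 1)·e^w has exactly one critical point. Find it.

P'(w) = 2·e^w + (2w + 1)·1·e^w = (2w + 3)·e^w. Since e^w > 0, the only critical point is w = -3/2.
P''(-3/2) has the same sign as 2 > 0, so this is a local minimum.
P(-3/2) = (-2)·e^(-3/2) ≈ -0.4463.

-3/2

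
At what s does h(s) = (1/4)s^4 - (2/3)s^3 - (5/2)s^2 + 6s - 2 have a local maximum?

h'(s) = s^3 - 2s^2 - 5s + 6. Setting h'(s) = 0 gives s ∈ {-2, 1, 3}.
Since h''(s) = 3s^2 - 4s - 5, we get h''(-2) = 15 > 0 ⇒ local minimum; h''(1) = -6 < 0 ⇒ local maximum; h''(3) = 10 > 0 ⇒ local minimum.
The local maximum is h(1) = 13/12.

1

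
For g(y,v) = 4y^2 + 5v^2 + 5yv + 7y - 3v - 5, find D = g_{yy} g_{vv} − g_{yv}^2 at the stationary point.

55

∂g/∂y = 8y + 5v + 7 = 0 and ∂g/∂v = 5y + 10v - 3 = 0, so (y, v) = (-17/11, 59/55).
The Hessian has g_{yy} = 8, g_{vv} = 10, g_{yv} = 5, giving D = 55 > 0 with g_{yy} > 0, so the point is a local minimum.
D = (8)·(10) − (5)^2 = 55.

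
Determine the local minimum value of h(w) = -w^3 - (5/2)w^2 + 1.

Critical points: h'(w) = -3w^2 - 5w vanishes at w = -5/3, 0.
Second-derivative test with h''(w) = -6w - 5: h''(-5/3) = 5 > 0 ⇒ local minimum; h''(0) = -5 < 0 ⇒ local maximum.
The local minimum is h(-5/3) = -71/54.

-71/54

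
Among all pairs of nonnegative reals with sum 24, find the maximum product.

With x + y = 24, the product is P(x) = x(24 − x).
P'(x) = 24 − 2x = 0 gives x = 12; P'' = −2 < 0, so this is the maximum.
P = 12·12 = 144.

144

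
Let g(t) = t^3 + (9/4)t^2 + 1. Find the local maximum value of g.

g'(t) = 3t^2 + (9/2)t. Setting g'(t) = 0 gives t ∈ {-3/2, 0}.
Since g''(t) = 6t + 9/2, we get g''(-3/2) = -9/2 < 0 ⇒ local maximum; g''(0) = 9/2 > 0 ⇒ local minimum.
The local maximum is g(-3/2) = 43/16.

43/16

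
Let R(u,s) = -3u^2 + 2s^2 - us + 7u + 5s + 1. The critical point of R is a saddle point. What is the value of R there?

∂R/∂u = -6u - s + 7 = 0 and ∂R/∂s = -u + 4s + 5 = 0, so (u, s) = (33/25, -23/25).
The Hessian has R_{uu} = -6, R_{ss} = 4, R_{us} = -1, giving D = -25 < 0, so the point is a saddle point.
R(33/25, -23/25) = 83/25.

83/25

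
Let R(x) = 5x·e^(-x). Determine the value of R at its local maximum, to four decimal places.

1.8394

By the product rule, R'(x) = (-5x + 5)·e^(-x). Since e^(-x) > 0, the only critical point is x = 1.
R''(1) has the same sign as -5 < 0, so this is a local maximum.
R(1) = (5)·e^(-1) ≈ 1.8394.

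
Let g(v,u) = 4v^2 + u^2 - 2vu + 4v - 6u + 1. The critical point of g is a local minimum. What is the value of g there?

-25/3

∂g/∂v = 8v - 2u + 4 = 0 and ∂g/∂u = -2v + 2u - 6 = 0, so (v, u) = (1/3, 10/3).
The Hessian has g_{vv} = 8, g_{uu} = 2, g_{vu} = -2, giving D = 12 > 0 with g_{vv} > 0, so the point is a local minimum.
g(1/3, 10/3) = -25/3.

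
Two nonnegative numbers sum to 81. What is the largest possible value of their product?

With x + y = 81, the product is P(x) = x(81 − x).
P'(x) = 81 − 2x = 0 gives x = 81/2; P'' = −2 < 0, so this is the maximum.
P = 81/2·81/2 = 6561/4.

6561/4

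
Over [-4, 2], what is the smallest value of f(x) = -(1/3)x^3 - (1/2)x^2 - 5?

f'(x) = -x^2 - x, which vanishes at x = -1 and x = 0.
Compare values at every candidate in [-4, 2]: f(-4) = 25/3,  f(-1) = -31/6,  f(0) = -5,  f(2) = -29/3.
The minimum over the interval is -29/3, attained at x = 2.

-29/3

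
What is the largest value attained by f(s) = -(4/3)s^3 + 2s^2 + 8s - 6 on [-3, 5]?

f'(s) = -4s^2 + 4s + 8, which vanishes at s = -1 and s = 2.
Evaluating at the critical points and endpoints: f(-3) = 24, f(-1) = -32/3, f(2) = 22/3, f(5) = -248/3.
The maximum over the interval is 24, attained at s = -3.

24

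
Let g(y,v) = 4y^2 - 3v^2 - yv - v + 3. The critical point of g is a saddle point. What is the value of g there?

151/49

∂g/∂y = 8y - v = 0 and ∂g/∂v = -y - 6v - 1 = 0, so (y, v) = (-1/49, -8/49).
The Hessian has g_{yy} = 8, g_{vv} = -6, g_{yv} = -1, giving D = -49 < 0, so the point is a saddle point.
g(-1/49, -8/49) = 151/49.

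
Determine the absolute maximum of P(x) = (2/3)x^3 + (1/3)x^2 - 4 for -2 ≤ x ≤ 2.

8/3

P'(x) = 2x^2 + (2/3)x, which vanishes at x = -1/3 and x = 0.
Evaluating at the critical points and endpoints: P(-2) = -8,  P(-1/3) = -323/81,  P(0) = -4,  P(2) = 8/3.
The maximum over the interval is 8/3, attained at x = 2.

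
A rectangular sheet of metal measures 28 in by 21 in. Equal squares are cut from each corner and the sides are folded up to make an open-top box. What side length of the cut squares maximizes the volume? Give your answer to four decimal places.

3.9602

With cut size x, the volume is V(x) = x(28 − 2x)(21 − 2x) for 0 < x < 10.5.
V'(x) = 12x^2 − 196x + 588. Setting V'(x) = 0 gives x ≈ 3.9602 (the root in (0, 10.5)).
V''(x) = 24x − 196 is negative there, so this is the maximum; V ≈ 1040.0797.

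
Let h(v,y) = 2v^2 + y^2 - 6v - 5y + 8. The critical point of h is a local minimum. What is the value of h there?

∂h/∂v = 4v - 6 = 0 and ∂h/∂y = 2y - 5 = 0, so (v, y) = (3/2, 5/2).
The Hessian has h_{vv} = 4, h_{yy} = 2, h_{vy} = 0, giving D = 8 > 0 with h_{vv} > 0, so the point is a local minimum.
h(3/2, 5/2) = -11/4.

-11/4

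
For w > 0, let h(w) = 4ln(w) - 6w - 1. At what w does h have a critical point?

h'(w) = 4/w − 6 = 0 gives w = 2/3.
h''(w) = -4/w², which is negative for w > 0, so this is a local maximum.
h(2/3) = 4·ln(2/3) - 4 - 1 ≈ -6.6219.

2/3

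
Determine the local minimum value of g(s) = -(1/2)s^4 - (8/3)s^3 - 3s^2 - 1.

g'(s) = -2s^3 - 8s^2 - 6s = 0 at s = -3, -1, 0.
g''(s) = -6s^2 - 16s - 6. g''(-3) = -12 < 0 ⇒ local maximum; g''(-1) = 4 > 0 ⇒ local minimum; g''(0) = -6 < 0 ⇒ local maximum.
Thus g has its local minimum at s = -1, with value -11/6.

-11/6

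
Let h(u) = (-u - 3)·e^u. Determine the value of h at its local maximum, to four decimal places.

Differentiating with the product rule gives h'(u) = (-u - 4)·e^u. Since e^u > 0, the only critical point is u = -4.
h''(-4) has the same sign as -1 < 0, so this is a local maximum.
h(-4) = (1)·e^(-4) ≈ 0.0183.

0.0183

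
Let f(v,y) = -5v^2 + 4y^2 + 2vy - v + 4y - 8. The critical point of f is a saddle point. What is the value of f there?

-185/21

∂f/∂v = -10v + 2y - 1 = 0 and ∂f/∂y = 2v + 8y + 4 = 0, so (v, y) = (-4/21, -19/42).
The Hessian has f_{vv} = -10, f_{yy} = 8, f_{vy} = 2, giving D = -84 < 0, so the point is a saddle point.
f(-4/21, -19/42) = -185/21.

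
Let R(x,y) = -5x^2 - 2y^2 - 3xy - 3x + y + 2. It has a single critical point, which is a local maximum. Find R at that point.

94/31

∂R/∂x = -10x - 3y - 3 = 0 and ∂R/∂y = -3x - 4y + 1 = 0, so (x, y) = (-15/31, 19/31).
The Hessian has R_{xx} = -10, R_{yy} = -4, R_{xy} = -3, giving D = 31 > 0 with R_{xx} < 0, so the point is a local maximum.
R(-15/31, 19/31) = 94/31.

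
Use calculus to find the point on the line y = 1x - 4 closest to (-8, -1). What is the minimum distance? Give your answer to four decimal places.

Minimize D(x)^2 = (x + 8)^2 + (x - 3)^2.
d/dx[D^2] = 2(x + 8) + 2·1·(x - 3) = 0 ⇒ x = -5/2.
Then y = -13/2 and the distance is √(121/2) ≈ 7.7782.

7.7782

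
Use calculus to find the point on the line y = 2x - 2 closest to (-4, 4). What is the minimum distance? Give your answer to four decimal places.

Minimize D(x)^2 = (x + 4)^2 + (2x - 6)^2.
d/dx[D^2] = 2(x + 4) + 2·2·(2x - 6) = 0 ⇒ x = 8/5.
Then y = 6/5 and the distance is √(196/5) ≈ 6.2610.

6.2610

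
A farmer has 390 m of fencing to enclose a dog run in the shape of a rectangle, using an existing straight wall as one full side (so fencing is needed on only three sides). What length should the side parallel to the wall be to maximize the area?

Let the sides perpendicular to the wall have length x and the parallel side y, so 2x + y = 390 and the area is A = xy = x(390 − 2x).
A'(x) = 390 − 4x = 0 gives x = 195/2, and A''(x) = −4 < 0 confirms a maximum.
Then y = 390 − 2·195/2 = 195 and A = 38025/2.

195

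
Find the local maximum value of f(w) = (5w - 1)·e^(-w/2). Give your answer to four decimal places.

By the product rule, f'(w) = (-(5/2)w + 11/2)·e^(-w/2). Since e^(-w/2) > 0, the only critical point is w = 11/5.
f''(11/5) has the same sign as -5/2 < 0, so this is a local maximum.
f(11/5) = (10)·e^(-11/10) ≈ 3.3287.

3.3287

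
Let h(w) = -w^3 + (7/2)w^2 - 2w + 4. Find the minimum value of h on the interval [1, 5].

-87/2

The derivative is -3w^2 + 7w - 2, whose only zero in [1, 5] is w = 2.
Evaluating at the critical points and endpoints: h(1) = 9/2; h(2) = 6; h(5) = -87/2.
Hence the absolute minimum is -87/2 at w = 5.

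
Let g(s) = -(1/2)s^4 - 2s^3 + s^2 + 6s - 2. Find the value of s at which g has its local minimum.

-1

Critical points: g'(s) = -2s^3 - 6s^2 + 2s + 6 vanishes at s = -3, -1, 1.
Second-derivative test with g''(s) = -6s^2 - 12s + 2: g''(-3) = -16 < 0 ⇒ local maximum; g''(-1) = 8 > 0 ⇒ local minimum; g''(1) = -16 < 0 ⇒ local maximum.
Thus g has its local minimum at s = -1, with value -11/2.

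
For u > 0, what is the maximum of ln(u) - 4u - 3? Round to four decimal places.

g'(u) = 1/u − 4 = 0 gives u = 1/4.
g''(u) = -1/u², which is negative for u > 0, so this is a local maximum.
g(1/4) = 1·ln(1/4) - 1 - 3 ≈ -5.3863.

-5.3863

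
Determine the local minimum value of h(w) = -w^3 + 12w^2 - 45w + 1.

-53

h'(w) = -3w^2 + 24w - 45. Setting h'(w) = 0 gives w ∈ {3, 5}.
Second-derivative test with h''(w) = -6w + 24: h''(3) = 6 > 0 ⇒ local minimum; h''(5) = -6 < 0 ⇒ local maximum.
Thus h has its local minimum at w = 3, with value -53.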